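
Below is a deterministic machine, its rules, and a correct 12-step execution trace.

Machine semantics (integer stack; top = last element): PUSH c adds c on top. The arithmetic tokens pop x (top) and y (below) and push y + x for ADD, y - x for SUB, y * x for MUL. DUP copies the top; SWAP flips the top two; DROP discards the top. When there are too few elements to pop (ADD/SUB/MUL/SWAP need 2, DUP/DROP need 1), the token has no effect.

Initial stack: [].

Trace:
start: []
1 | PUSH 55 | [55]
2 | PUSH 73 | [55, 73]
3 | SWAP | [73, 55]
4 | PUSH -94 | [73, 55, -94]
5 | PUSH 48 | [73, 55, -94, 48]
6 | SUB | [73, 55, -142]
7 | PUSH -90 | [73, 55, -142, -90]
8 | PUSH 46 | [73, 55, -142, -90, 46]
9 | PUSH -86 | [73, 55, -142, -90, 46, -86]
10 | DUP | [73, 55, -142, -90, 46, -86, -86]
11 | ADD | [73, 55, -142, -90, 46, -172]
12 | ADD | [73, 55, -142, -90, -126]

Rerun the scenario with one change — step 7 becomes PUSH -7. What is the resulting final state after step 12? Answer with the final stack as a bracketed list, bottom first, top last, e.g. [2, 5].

(re-executing from step 7 with the substitution; state before step 7: [73, 55, -142])
7 | PUSH -7 | [73, 55, -142, -7]
8 | PUSH 46 | [73, 55, -142, -7, 46]
9 | PUSH -86 | [73, 55, -142, -7, 46, -86]
10 | DUP | [73, 55, -142, -7, 46, -86, -86]
11 | ADD | [73, 55, -142, -7, 46, -172]
12 | ADD | [73, 55, -142, -7, -126]

[73, 55, -142, -7, -126]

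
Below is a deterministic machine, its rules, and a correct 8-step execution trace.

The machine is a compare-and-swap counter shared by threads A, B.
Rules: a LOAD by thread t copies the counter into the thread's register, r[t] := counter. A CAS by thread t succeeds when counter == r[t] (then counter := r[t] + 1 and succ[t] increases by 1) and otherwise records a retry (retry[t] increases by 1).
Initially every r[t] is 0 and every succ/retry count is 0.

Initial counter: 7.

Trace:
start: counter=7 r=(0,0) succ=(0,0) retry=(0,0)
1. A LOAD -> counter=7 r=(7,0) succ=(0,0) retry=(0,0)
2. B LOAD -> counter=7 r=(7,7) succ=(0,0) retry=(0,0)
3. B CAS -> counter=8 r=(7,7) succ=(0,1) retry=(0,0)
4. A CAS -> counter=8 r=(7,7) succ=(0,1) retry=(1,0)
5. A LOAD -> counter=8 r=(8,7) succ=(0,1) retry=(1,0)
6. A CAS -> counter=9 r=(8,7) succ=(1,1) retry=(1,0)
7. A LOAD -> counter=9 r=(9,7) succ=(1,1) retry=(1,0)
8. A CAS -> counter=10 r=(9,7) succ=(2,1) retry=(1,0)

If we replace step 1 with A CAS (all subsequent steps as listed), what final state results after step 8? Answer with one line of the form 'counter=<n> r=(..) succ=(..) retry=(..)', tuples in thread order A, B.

(re-executing from step 1 with the substitution; state before step 1: counter=7 r=(0,0) succ=(0,0) retry=(0,0))
1. A CAS -> counter=7 r=(0,0) succ=(0,0) retry=(1,0)
2. B LOAD -> counter=7 r=(0,7) succ=(0,0) retry=(1,0)
3. B CAS -> counter=8 r=(0,7) succ=(0,1) retry=(1,0)
4. A CAS -> counter=8 r=(0,7) succ=(0,1) retry=(2,0)
5. A LOAD -> counter=8 r=(8,7) succ=(0,1) retry=(2,0)
6. A CAS -> counter=9 r=(8,7) succ=(1,1) retry=(2,0)
7. A LOAD -> counter=9 r=(9,7) succ=(1,1) retry=(2,0)
8. A CAS -> counter=10 r=(9,7) succ=(2,1) retry=(2,0)

counter=10 r=(9,7) succ=(2,1) retry=(2,0)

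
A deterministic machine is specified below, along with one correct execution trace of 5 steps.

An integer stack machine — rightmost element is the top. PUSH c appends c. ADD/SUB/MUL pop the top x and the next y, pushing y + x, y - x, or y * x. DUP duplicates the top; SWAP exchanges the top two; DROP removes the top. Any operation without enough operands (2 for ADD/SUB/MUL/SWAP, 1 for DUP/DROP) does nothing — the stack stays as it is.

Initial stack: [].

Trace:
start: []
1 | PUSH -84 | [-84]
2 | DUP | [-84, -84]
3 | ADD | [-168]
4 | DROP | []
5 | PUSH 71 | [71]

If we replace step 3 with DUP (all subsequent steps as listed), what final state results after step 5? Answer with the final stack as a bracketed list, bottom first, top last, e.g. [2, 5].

(re-executing from step 3 with the substitution; state before step 3: [-84, -84])
3 | DUP | [-84, -84, -84]
4 | DROP | [-84, -84]
5 | PUSH 71 | [-84, -84, 71]

[-84, -84, 71]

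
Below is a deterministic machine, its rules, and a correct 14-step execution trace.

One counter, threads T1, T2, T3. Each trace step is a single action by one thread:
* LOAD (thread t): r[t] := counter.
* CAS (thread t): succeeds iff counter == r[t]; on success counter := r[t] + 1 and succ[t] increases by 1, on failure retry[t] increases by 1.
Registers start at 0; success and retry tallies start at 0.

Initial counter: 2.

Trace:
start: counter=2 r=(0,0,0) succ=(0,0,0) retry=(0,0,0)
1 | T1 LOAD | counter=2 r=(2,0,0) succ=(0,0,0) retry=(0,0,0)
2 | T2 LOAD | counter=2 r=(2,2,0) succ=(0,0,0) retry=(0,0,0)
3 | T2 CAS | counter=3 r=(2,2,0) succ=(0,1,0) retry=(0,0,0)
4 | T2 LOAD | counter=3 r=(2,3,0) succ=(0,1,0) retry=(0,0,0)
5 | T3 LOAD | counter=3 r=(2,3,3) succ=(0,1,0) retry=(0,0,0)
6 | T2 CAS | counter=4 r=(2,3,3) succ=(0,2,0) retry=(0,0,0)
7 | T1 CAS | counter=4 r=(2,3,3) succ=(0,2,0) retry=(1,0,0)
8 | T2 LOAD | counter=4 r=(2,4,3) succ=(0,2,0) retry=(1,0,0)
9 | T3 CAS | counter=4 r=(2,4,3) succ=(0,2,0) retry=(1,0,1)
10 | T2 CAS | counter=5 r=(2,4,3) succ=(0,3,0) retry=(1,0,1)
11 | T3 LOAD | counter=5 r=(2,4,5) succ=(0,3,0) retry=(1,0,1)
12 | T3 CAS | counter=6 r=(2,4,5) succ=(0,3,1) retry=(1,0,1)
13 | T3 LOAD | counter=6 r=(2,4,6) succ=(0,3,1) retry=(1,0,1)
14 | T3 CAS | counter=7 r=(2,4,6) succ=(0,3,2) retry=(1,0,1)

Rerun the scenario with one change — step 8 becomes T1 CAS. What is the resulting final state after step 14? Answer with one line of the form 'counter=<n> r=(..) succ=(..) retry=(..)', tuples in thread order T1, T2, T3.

counter=6 r=(2,3,5) succ=(0,2,2) retry=(2,1,1)

(re-executing from step 8 with the substitution; state before step 8: counter=4 r=(2,3,3) succ=(0,2,0) retry=(1,0,0))
8 | T1 CAS | counter=4 r=(2,3,3) succ=(0,2,0) retry=(2,0,0)
9 | T3 CAS | counter=4 r=(2,3,3) succ=(0,2,0) retry=(2,0,1)
10 | T2 CAS | counter=4 r=(2,3,3) succ=(0,2,0) retry=(2,1,1)
11 | T3 LOAD | counter=4 r=(2,3,4) succ=(0,2,0) retry=(2,1,1)
12 | T3 CAS | counter=5 r=(2,3,4) succ=(0,2,1) retry=(2,1,1)
13 | T3 LOAD | counter=5 r=(2,3,5) succ=(0,2,1) retry=(2,1,1)
14 | T3 CAS | counter=6 r=(2,3,5) succ=(0,2,2) retry=(2,1,1)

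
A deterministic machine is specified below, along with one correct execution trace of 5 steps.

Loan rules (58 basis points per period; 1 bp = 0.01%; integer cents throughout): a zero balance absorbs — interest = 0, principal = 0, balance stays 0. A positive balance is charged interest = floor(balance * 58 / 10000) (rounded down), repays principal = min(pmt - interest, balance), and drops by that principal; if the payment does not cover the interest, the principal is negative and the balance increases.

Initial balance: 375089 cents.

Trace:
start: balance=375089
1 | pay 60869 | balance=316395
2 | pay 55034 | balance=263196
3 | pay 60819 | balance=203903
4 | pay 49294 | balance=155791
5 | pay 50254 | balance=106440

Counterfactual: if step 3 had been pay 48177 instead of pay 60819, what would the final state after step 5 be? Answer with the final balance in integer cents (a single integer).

(re-executing from step 3 with the substitution; state before step 3: balance=263196)
3 | pay 48177 | balance=216545
4 | pay 49294 | balance=168506
5 | pay 50254 | balance=119229

119229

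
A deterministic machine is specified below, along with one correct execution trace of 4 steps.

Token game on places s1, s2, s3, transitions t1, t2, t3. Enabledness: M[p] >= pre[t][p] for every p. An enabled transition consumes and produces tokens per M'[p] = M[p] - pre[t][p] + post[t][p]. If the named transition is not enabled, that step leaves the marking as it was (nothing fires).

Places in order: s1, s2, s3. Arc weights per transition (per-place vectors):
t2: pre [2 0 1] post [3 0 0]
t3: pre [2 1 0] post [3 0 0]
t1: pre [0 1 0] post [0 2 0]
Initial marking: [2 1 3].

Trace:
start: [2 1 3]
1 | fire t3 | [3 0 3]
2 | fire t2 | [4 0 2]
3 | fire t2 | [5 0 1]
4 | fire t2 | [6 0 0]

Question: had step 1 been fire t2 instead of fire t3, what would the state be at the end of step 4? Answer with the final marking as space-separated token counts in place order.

(re-executing from step 1 with the substitution; state before step 1: [2 1 3])
1 | fire t2 | [3 1 2]
2 | fire t2 | [4 1 1]
3 | fire t2 | [5 1 0]
4 | fire t2 | [5 1 0]

5 1 0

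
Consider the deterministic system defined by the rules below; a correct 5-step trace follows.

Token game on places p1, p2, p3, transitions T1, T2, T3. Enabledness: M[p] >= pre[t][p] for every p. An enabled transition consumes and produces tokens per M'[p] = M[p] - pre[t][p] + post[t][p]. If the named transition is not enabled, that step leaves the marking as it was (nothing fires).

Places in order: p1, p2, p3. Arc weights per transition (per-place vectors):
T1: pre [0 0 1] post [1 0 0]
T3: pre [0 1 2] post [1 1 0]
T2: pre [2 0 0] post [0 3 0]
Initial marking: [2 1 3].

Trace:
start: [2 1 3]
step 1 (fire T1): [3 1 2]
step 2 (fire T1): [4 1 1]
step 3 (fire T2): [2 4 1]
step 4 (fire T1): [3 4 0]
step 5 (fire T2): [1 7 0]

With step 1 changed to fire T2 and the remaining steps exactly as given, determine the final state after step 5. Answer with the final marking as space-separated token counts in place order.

(re-executing from step 1 with the substitution; state before step 1: [2 1 3])
step 1 (fire T2): [0 4 3]
step 2 (fire T1): [1 4 2]
step 3 (fire T2): [1 4 2]
step 4 (fire T1): [2 4 1]
step 5 (fire T2): [0 7 1]

0 7 1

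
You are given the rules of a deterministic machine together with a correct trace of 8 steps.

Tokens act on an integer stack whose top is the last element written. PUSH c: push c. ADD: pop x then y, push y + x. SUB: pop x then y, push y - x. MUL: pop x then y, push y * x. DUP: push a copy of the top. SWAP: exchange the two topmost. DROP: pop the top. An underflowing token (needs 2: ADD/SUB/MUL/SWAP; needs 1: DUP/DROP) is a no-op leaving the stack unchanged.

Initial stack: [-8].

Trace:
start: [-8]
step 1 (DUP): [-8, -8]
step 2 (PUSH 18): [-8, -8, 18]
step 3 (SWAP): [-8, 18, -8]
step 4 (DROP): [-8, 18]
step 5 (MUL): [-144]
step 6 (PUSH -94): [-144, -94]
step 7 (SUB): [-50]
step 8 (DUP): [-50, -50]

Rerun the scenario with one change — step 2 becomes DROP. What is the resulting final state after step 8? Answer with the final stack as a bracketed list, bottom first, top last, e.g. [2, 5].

(re-executing from step 2 with the substitution; state before step 2: [-8, -8])
step 2 (DROP): [-8]
step 3 (SWAP): [-8]
step 4 (DROP): []
step 5 (MUL): []
step 6 (PUSH -94): [-94]
step 7 (SUB): [-94]
step 8 (DUP): [-94, -94]

[-94, -94]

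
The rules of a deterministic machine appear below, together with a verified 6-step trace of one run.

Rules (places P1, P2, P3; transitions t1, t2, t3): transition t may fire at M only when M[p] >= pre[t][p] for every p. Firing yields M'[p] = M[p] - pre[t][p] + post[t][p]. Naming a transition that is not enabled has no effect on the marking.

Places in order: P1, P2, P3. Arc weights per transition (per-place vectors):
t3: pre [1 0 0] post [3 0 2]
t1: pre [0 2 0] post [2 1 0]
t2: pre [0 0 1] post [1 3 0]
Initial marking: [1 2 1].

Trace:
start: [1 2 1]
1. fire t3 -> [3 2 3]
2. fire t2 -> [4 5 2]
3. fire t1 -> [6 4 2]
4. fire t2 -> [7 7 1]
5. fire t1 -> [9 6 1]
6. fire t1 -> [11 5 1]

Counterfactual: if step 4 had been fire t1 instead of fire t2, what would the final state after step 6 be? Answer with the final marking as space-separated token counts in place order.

(re-executing from step 4 with the substitution; state before step 4: [6 4 2])
4. fire t1 -> [8 3 2]
5. fire t1 -> [10 2 2]
6. fire t1 -> [12 1 2]

12 1 2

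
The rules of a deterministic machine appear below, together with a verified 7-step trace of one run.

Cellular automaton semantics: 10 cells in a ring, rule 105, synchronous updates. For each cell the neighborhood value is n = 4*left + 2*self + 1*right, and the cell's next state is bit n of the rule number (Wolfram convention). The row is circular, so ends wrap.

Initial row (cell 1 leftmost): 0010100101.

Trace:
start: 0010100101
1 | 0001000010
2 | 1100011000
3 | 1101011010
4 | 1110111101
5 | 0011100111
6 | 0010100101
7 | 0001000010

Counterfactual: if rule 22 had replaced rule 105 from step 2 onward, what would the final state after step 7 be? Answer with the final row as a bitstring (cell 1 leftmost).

0000000000

(re-executing steps 2..7 under rule 22; state before step 2: 0001000010)
2 | 0011100111
3 | 1100011000
4 | 0010100101
5 | 1110111101
6 | 0000000000
7 | 0000000000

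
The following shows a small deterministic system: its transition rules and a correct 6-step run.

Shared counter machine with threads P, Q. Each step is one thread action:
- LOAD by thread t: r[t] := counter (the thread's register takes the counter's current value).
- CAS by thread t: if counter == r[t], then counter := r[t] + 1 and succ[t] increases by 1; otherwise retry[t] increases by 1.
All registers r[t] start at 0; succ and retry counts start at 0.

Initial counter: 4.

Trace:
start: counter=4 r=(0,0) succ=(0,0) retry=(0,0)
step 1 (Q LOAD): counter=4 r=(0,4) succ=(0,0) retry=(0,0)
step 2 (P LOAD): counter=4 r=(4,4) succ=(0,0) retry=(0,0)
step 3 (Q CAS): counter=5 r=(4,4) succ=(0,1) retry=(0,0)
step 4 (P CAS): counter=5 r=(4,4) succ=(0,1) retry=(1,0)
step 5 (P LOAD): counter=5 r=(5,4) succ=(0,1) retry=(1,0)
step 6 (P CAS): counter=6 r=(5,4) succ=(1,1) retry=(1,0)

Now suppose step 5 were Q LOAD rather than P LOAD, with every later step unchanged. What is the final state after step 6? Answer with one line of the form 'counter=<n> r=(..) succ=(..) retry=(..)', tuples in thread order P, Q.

counter=5 r=(4,5) succ=(0,1) retry=(2,0)

(re-executing from step 5 with the substitution; state before step 5: counter=5 r=(4,4) succ=(0,1) retry=(1,0))
step 5 (Q LOAD): counter=5 r=(4,5) succ=(0,1) retry=(1,0)
step 6 (P CAS): counter=5 r=(4,5) succ=(0,1) retry=(2,0)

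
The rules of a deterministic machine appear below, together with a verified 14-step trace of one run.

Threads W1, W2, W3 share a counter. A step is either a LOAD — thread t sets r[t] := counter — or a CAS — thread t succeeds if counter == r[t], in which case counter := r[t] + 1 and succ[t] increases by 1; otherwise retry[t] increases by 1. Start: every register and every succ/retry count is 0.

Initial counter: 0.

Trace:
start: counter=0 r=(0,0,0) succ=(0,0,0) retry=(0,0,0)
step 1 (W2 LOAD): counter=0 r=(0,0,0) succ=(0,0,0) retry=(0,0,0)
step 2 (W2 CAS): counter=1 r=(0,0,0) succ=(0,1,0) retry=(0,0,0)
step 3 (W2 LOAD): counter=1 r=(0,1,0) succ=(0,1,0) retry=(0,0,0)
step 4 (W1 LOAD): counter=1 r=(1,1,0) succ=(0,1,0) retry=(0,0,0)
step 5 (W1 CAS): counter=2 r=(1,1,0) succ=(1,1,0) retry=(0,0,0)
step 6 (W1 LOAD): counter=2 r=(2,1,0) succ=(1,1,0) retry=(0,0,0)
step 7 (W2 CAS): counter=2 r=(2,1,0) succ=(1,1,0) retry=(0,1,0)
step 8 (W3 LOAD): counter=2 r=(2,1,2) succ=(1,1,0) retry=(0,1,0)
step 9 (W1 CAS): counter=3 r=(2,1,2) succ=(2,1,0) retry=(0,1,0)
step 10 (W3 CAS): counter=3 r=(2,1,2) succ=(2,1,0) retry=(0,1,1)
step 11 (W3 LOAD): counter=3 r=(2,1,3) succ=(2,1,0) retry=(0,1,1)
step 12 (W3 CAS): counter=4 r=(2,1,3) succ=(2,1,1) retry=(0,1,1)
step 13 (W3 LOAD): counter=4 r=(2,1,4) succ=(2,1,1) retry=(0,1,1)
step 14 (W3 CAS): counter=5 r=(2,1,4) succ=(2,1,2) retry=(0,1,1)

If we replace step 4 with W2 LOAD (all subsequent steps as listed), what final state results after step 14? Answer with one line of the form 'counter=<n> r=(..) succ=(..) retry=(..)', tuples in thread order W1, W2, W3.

(re-executing from step 4 with the substitution; state before step 4: counter=1 r=(0,1,0) succ=(0,1,0) retry=(0,0,0))
step 4 (W2 LOAD): counter=1 r=(0,1,0) succ=(0,1,0) retry=(0,0,0)
step 5 (W1 CAS): counter=1 r=(0,1,0) succ=(0,1,0) retry=(1,0,0)
step 6 (W1 LOAD): counter=1 r=(1,1,0) succ=(0,1,0) retry=(1,0,0)
step 7 (W2 CAS): counter=2 r=(1,1,0) succ=(0,2,0) retry=(1,0,0)
step 8 (W3 LOAD): counter=2 r=(1,1,2) succ=(0,2,0) retry=(1,0,0)
step 9 (W1 CAS): counter=2 r=(1,1,2) succ=(0,2,0) retry=(2,0,0)
step 10 (W3 CAS): counter=3 r=(1,1,2) succ=(0,2,1) retry=(2,0,0)
step 11 (W3 LOAD): counter=3 r=(1,1,3) succ=(0,2,1) retry=(2,0,0)
step 12 (W3 CAS): counter=4 r=(1,1,3) succ=(0,2,2) retry=(2,0,0)
step 13 (W3 LOAD): counter=4 r=(1,1,4) succ=(0,2,2) retry=(2,0,0)
step 14 (W3 CAS): counter=5 r=(1,1,4) succ=(0,2,3) retry=(2,0,0)

counter=5 r=(1,1,4) succ=(0,2,3) retry=(2,0,0)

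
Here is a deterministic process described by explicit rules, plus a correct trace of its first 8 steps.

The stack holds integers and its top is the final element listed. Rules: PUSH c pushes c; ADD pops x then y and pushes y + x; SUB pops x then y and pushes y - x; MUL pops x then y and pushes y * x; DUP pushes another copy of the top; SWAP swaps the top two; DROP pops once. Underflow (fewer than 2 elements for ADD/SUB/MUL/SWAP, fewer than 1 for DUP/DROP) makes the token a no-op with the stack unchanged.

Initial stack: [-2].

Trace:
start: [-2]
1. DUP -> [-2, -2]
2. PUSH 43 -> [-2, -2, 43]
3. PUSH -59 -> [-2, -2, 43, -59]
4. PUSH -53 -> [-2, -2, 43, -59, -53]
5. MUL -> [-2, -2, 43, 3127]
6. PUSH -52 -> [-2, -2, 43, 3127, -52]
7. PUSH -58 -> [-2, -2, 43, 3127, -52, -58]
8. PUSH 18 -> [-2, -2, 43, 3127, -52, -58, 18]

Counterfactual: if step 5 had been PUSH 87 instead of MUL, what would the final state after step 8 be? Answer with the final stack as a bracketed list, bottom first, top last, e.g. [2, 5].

[-2, -2, 43, -59, -53, 87, -52, -58, 18]

(re-executing from step 5 with the substitution; state before step 5: [-2, -2, 43, -59, -53])
5. PUSH 87 -> [-2, -2, 43, -59, -53, 87]
6. PUSH -52 -> [-2, -2, 43, -59, -53, 87, -52]
7. PUSH -58 -> [-2, -2, 43, -59, -53, 87, -52, -58]
8. PUSH 18 -> [-2, -2, 43, -59, -53, 87, -52, -58, 18]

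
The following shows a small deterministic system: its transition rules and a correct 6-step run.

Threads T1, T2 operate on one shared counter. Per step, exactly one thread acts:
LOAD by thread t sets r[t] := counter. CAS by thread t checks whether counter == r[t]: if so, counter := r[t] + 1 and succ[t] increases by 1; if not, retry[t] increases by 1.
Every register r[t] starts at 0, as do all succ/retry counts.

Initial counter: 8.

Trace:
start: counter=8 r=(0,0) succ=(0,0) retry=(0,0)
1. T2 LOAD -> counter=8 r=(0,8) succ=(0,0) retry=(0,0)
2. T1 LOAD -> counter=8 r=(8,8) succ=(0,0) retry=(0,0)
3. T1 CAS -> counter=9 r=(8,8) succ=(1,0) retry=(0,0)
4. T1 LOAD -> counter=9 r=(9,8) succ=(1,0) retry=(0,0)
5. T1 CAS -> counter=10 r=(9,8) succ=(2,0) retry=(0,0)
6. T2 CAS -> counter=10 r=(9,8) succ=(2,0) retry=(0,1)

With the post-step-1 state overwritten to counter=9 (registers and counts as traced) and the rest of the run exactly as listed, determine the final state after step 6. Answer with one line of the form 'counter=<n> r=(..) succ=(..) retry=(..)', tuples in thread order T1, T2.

state after step 1 := counter=9 r=(0,8) succ=(0,0) retry=(0,0)
2. T1 LOAD -> counter=9 r=(9,8) succ=(0,0) retry=(0,0)
3. T1 CAS -> counter=10 r=(9,8) succ=(1,0) retry=(0,0)
4. T1 LOAD -> counter=10 r=(10,8) succ=(1,0) retry=(0,0)
5. T1 CAS -> counter=11 r=(10,8) succ=(2,0) retry=(0,0)
6. T2 CAS -> counter=11 r=(10,8) succ=(2,0) retry=(0,1)

counter=11 r=(10,8) succ=(2,0) retry=(0,1)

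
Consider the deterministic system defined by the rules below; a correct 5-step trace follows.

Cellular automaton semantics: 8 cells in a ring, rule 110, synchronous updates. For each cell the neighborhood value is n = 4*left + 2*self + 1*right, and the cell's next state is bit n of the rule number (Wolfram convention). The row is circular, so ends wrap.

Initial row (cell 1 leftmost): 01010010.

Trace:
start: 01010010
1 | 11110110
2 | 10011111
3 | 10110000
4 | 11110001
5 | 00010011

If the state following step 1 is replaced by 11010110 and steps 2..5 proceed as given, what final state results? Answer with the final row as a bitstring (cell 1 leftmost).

state after step 1 := 11010110
2 | 11111111
3 | 00000000
4 | 00000000
5 | 00000000

00000000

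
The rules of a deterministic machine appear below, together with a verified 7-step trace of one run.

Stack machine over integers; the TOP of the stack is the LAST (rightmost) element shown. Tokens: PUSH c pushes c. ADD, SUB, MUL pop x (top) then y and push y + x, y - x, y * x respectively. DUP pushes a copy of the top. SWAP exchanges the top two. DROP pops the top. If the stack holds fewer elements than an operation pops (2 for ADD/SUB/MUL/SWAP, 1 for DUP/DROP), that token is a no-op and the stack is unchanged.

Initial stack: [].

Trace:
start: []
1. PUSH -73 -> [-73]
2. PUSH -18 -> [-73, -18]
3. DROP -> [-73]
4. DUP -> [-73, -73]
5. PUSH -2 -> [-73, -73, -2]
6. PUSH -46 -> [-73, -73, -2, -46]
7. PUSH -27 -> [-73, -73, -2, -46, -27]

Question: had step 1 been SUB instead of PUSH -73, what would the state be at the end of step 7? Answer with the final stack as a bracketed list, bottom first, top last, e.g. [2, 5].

(re-executing from step 1 with the substitution; state before step 1: [])
1. SUB -> []
2. PUSH -18 -> [-18]
3. DROP -> []
4. DUP -> []
5. PUSH -2 -> [-2]
6. PUSH -46 -> [-2, -46]
7. PUSH -27 -> [-2, -46, -27]

[-2, -46, -27]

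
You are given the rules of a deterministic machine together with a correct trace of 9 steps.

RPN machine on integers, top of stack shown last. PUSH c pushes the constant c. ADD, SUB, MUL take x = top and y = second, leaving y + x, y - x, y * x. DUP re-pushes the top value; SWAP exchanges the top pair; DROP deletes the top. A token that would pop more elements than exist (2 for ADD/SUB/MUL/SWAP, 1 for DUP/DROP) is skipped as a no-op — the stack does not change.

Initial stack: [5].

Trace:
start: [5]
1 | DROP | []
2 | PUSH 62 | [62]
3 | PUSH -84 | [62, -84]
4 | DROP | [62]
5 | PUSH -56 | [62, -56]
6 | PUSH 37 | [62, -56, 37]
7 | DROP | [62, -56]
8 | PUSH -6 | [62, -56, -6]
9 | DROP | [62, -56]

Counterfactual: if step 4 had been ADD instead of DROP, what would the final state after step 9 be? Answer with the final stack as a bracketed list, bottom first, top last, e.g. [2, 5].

[-22, -56]

(re-executing from step 4 with the substitution; state before step 4: [62, -84])
4 | ADD | [-22]
5 | PUSH -56 | [-22, -56]
6 | PUSH 37 | [-22, -56, 37]
7 | DROP | [-22, -56]
8 | PUSH -6 | [-22, -56, -6]
9 | DROP | [-22, -56]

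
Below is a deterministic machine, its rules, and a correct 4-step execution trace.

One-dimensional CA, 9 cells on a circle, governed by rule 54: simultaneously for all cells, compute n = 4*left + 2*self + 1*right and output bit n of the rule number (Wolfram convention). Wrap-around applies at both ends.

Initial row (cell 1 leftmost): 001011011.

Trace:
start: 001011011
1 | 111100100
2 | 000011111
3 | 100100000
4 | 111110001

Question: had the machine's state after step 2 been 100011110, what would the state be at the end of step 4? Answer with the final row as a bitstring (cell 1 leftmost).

001110010

state after step 2 := 100011110
3 | 110100001
4 | 001110010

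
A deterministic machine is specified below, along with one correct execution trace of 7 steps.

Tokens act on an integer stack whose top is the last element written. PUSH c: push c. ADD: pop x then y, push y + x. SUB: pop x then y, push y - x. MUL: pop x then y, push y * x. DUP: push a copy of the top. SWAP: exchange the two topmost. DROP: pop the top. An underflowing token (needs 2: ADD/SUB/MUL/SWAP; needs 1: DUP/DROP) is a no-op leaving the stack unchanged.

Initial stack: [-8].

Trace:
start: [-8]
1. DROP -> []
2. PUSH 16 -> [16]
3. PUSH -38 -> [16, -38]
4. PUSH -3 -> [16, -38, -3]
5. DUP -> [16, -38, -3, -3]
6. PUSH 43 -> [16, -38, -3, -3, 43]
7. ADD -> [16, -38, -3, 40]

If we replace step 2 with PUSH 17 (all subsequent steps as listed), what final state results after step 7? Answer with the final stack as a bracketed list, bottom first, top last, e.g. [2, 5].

(re-executing from step 2 with the substitution; state before step 2: [])
2. PUSH 17 -> [17]
3. PUSH -38 -> [17, -38]
4. PUSH -3 -> [17, -38, -3]
5. DUP -> [17, -38, -3, -3]
6. PUSH 43 -> [17, -38, -3, -3, 43]
7. ADD -> [17, -38, -3, 40]

[17, -38, -3, 40]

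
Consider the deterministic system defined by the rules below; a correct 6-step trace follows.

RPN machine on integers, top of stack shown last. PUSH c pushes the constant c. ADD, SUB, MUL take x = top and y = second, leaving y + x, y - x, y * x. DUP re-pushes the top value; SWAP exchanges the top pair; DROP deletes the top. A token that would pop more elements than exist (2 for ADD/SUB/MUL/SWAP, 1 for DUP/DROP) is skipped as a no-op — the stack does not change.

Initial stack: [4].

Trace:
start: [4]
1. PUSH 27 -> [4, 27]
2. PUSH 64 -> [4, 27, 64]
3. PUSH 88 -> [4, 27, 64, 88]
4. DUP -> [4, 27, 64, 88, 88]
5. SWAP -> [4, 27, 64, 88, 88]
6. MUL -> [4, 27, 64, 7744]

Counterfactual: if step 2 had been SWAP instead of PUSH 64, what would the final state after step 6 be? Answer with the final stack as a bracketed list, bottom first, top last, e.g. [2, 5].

[27, 4, 7744]

(re-executing from step 2 with the substitution; state before step 2: [4, 27])
2. SWAP -> [27, 4]
3. PUSH 88 -> [27, 4, 88]
4. DUP -> [27, 4, 88, 88]
5. SWAP -> [27, 4, 88, 88]
6. MUL -> [27, 4, 7744]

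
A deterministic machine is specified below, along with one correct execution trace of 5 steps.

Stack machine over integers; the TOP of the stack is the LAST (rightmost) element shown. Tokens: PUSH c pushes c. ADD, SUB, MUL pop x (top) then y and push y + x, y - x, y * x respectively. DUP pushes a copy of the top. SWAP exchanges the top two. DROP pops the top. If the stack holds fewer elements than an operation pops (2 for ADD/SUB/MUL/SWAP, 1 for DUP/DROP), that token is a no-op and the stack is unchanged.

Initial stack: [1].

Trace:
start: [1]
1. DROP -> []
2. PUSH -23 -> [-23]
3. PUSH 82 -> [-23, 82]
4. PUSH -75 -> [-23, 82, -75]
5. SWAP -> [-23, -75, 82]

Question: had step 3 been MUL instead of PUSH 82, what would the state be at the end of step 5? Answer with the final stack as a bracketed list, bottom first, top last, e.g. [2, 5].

[-75, -23]

(re-executing from step 3 with the substitution; state before step 3: [-23])
3. MUL -> [-23]
4. PUSH -75 -> [-23, -75]
5. SWAP -> [-75, -23]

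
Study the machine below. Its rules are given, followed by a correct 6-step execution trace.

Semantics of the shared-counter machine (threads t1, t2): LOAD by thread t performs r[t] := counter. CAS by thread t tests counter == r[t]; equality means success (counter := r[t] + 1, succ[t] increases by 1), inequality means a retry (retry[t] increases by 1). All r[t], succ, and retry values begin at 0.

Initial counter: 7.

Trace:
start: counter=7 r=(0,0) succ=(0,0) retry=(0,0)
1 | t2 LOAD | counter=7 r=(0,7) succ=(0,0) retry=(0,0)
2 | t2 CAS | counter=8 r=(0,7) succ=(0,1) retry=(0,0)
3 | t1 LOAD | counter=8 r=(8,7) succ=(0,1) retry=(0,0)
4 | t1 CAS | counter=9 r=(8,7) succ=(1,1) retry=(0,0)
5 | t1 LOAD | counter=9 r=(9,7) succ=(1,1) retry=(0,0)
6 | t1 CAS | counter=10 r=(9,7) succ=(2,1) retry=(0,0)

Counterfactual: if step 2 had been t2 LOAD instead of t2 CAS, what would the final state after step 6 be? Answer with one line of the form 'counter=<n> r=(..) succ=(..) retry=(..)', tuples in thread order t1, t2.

(re-executing from step 2 with the substitution; state before step 2: counter=7 r=(0,7) succ=(0,0) retry=(0,0))
2 | t2 LOAD | counter=7 r=(0,7) succ=(0,0) retry=(0,0)
3 | t1 LOAD | counter=7 r=(7,7) succ=(0,0) retry=(0,0)
4 | t1 CAS | counter=8 r=(7,7) succ=(1,0) retry=(0,0)
5 | t1 LOAD | counter=8 r=(8,7) succ=(1,0) retry=(0,0)
6 | t1 CAS | counter=9 r=(8,7) succ=(2,0) retry=(0,0)

counter=9 r=(8,7) succ=(2,0) retry=(0,0)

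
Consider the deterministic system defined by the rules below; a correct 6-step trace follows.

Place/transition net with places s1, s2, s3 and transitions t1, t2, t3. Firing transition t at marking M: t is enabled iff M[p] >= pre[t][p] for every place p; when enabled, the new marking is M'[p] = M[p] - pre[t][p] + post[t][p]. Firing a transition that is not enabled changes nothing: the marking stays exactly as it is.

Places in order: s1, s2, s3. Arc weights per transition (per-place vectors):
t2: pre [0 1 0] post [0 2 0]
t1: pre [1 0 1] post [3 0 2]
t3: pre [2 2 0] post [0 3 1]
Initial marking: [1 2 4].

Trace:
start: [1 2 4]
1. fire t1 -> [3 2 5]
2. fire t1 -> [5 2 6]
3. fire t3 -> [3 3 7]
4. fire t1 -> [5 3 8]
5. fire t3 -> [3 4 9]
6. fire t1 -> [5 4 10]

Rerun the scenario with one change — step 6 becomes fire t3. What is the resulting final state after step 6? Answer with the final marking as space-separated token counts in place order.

(re-executing from step 6 with the substitution; state before step 6: [3 4 9])
6. fire t3 -> [1 5 10]

1 5 10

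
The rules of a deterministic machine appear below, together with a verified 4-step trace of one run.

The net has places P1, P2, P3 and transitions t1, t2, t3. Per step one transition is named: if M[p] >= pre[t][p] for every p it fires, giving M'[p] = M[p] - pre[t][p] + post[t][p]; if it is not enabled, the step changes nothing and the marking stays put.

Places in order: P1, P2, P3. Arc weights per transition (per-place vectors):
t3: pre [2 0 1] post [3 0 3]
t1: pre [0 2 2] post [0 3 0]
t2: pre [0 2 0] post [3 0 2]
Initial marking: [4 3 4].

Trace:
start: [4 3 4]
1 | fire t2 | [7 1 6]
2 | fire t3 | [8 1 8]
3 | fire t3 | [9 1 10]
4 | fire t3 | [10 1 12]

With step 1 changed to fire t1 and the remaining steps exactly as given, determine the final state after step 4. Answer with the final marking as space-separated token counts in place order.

(re-executing from step 1 with the substitution; state before step 1: [4 3 4])
1 | fire t1 | [4 4 2]
2 | fire t3 | [5 4 4]
3 | fire t3 | [6 4 6]
4 | fire t3 | [7 4 8]

7 4 8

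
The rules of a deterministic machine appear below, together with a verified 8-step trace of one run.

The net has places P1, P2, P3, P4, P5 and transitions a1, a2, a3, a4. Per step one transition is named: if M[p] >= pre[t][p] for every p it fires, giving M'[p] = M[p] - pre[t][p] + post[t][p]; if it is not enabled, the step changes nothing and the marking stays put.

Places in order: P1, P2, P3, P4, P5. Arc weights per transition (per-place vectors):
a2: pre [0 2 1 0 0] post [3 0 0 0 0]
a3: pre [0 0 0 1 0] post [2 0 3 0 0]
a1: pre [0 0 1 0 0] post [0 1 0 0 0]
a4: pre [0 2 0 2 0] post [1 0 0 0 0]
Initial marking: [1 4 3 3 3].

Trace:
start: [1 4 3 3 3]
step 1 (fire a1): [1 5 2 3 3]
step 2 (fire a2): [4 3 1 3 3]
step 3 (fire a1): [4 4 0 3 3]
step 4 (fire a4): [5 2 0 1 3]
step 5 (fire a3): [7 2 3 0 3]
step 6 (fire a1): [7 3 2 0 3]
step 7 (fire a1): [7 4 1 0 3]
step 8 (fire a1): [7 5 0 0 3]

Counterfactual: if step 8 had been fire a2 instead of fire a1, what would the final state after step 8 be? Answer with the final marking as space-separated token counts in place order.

10 2 0 0 3

(re-executing from step 8 with the substitution; state before step 8: [7 4 1 0 3])
step 8 (fire a2): [10 2 0 0 3]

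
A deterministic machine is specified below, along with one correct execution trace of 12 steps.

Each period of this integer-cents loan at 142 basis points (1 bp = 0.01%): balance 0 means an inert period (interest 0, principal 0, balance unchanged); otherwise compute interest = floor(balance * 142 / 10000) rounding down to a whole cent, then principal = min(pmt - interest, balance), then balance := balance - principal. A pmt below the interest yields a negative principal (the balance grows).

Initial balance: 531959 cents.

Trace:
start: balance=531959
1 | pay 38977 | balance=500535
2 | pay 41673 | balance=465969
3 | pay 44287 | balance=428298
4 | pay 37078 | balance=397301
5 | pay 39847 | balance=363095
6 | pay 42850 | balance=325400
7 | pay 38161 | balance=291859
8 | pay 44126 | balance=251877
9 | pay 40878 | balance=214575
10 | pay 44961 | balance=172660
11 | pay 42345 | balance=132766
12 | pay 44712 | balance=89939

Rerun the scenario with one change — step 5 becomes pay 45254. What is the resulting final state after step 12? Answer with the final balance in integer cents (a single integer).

83972

(re-executing from step 5 with the substitution; state before step 5: balance=397301)
5 | pay 45254 | balance=357688
6 | pay 42850 | balance=319917
7 | pay 38161 | balance=286298
8 | pay 44126 | balance=246237
9 | pay 40878 | balance=208855
10 | pay 44961 | balance=166859
11 | pay 42345 | balance=126883
12 | pay 44712 | balance=83972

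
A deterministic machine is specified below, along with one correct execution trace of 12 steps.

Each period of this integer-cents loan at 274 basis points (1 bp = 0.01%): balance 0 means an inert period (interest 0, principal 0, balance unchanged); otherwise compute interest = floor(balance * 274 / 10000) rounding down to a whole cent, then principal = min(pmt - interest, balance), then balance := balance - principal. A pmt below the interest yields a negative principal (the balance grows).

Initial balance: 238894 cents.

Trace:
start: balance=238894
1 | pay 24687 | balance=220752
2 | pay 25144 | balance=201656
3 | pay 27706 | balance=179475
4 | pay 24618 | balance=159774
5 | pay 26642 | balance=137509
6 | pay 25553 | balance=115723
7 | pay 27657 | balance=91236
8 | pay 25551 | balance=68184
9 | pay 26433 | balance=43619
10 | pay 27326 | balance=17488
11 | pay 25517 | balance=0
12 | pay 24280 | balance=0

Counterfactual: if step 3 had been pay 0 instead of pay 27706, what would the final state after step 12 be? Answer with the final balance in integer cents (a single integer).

(re-executing from step 3 with the substitution; state before step 3: balance=201656)
3 | pay 0 | balance=207181
4 | pay 24618 | balance=188239
5 | pay 26642 | balance=166754
6 | pay 25553 | balance=145770
7 | pay 27657 | balance=122107
8 | pay 25551 | balance=99901
9 | pay 26433 | balance=76205
10 | pay 27326 | balance=50967
11 | pay 25517 | balance=26846
12 | pay 24280 | balance=3301

3301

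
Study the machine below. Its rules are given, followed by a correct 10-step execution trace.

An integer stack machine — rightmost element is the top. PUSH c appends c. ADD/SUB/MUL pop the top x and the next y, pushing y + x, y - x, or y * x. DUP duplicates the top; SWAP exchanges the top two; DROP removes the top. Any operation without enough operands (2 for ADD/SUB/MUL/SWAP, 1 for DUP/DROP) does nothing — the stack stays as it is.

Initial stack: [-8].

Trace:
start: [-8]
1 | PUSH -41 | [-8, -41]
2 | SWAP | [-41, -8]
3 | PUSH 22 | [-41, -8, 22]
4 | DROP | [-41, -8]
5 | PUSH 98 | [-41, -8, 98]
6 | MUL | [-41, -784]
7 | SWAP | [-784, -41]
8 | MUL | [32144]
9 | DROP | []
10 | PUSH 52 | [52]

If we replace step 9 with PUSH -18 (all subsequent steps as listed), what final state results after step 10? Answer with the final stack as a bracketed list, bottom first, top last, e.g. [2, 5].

(re-executing from step 9 with the substitution; state before step 9: [32144])
9 | PUSH -18 | [32144, -18]
10 | PUSH 52 | [32144, -18, 52]

[32144, -18, 52]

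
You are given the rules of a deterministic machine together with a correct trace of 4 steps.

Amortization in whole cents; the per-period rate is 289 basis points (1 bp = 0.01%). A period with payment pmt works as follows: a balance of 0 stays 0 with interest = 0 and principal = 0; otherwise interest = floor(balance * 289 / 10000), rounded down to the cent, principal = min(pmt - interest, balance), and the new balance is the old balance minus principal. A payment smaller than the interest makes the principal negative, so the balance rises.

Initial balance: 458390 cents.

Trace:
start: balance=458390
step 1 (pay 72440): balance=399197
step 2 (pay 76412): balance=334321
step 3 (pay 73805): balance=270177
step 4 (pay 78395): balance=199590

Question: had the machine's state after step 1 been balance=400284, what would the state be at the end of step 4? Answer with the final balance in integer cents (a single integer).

200775

state after step 1 := balance=400284
step 2 (pay 76412): balance=335440
step 3 (pay 73805): balance=271329
step 4 (pay 78395): balance=200775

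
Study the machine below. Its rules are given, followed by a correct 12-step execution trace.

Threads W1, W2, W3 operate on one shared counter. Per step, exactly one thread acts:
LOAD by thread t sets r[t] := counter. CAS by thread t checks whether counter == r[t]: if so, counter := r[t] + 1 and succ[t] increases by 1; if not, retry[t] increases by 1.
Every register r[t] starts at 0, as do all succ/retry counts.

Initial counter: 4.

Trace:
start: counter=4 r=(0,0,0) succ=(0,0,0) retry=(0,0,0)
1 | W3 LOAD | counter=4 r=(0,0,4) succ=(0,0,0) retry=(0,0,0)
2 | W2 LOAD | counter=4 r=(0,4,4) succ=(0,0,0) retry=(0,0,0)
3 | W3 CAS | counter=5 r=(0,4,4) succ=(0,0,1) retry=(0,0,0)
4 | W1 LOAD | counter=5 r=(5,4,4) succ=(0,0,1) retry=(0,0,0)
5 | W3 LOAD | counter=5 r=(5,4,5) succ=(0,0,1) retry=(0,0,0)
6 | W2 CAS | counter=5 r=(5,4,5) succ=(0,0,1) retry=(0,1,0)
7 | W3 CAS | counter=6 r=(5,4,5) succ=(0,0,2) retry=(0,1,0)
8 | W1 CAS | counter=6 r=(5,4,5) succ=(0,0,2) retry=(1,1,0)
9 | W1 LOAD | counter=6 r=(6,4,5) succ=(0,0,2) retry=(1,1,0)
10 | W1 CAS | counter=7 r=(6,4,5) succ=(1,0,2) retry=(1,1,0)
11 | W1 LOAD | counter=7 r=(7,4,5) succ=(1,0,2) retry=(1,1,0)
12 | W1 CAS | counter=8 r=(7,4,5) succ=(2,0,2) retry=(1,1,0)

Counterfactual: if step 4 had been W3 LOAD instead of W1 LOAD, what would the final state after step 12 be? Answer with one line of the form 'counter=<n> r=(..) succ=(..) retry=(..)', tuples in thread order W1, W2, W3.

counter=8 r=(7,4,5) succ=(2,0,2) retry=(1,1,0)

(re-executing from step 4 with the substitution; state before step 4: counter=5 r=(0,4,4) succ=(0,0,1) retry=(0,0,0))
4 | W3 LOAD | counter=5 r=(0,4,5) succ=(0,0,1) retry=(0,0,0)
5 | W3 LOAD | counter=5 r=(0,4,5) succ=(0,0,1) retry=(0,0,0)
6 | W2 CAS | counter=5 r=(0,4,5) succ=(0,0,1) retry=(0,1,0)
7 | W3 CAS | counter=6 r=(0,4,5) succ=(0,0,2) retry=(0,1,0)
8 | W1 CAS | counter=6 r=(0,4,5) succ=(0,0,2) retry=(1,1,0)
9 | W1 LOAD | counter=6 r=(6,4,5) succ=(0,0,2) retry=(1,1,0)
10 | W1 CAS | counter=7 r=(6,4,5) succ=(1,0,2) retry=(1,1,0)
11 | W1 LOAD | counter=7 r=(7,4,5) succ=(1,0,2) retry=(1,1,0)
12 | W1 CAS | counter=8 r=(7,4,5) succ=(2,0,2) retry=(1,1,0)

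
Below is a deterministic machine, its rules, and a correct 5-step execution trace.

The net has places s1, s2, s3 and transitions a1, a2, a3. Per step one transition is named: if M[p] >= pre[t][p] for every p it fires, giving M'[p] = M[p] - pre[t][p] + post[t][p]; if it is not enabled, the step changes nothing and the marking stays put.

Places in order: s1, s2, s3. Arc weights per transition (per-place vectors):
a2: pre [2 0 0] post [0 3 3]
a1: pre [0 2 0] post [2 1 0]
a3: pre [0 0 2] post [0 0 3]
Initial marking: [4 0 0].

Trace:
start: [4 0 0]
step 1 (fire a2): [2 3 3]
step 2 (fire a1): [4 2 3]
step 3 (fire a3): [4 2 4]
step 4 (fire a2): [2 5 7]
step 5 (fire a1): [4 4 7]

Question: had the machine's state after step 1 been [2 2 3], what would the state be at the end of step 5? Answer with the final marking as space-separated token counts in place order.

state after step 1 := [2 2 3]
step 2 (fire a1): [4 1 3]
step 3 (fire a3): [4 1 4]
step 4 (fire a2): [2 4 7]
step 5 (fire a1): [4 3 7]

4 3 7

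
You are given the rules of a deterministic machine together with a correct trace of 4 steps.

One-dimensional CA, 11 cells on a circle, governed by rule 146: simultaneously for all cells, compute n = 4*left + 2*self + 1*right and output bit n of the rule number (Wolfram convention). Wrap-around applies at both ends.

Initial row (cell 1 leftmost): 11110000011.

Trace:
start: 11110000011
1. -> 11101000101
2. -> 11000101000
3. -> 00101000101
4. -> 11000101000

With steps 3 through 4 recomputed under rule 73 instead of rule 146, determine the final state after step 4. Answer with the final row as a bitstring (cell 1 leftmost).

11000111000

(re-executing steps 3..4 under rule 73; state before step 3: 11000101000)
3. -> 11010000010
4. -> 11000111000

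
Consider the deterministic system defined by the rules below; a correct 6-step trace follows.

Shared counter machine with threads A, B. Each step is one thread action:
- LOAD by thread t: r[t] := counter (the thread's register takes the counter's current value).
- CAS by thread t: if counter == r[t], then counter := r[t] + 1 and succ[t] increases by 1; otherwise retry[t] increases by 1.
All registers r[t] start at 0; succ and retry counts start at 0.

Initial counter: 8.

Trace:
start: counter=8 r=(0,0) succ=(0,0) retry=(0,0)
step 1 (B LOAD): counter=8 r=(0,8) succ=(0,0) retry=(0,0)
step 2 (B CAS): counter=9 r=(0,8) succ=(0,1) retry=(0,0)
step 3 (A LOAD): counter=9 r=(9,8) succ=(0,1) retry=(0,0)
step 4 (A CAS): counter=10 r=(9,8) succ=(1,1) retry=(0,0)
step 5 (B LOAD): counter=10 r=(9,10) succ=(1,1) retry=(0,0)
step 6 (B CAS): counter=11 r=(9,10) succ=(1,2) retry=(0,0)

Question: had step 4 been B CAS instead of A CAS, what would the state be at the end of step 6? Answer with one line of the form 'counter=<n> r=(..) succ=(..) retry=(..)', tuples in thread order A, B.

counter=10 r=(9,9) succ=(0,2) retry=(0,1)

(re-executing from step 4 with the substitution; state before step 4: counter=9 r=(9,8) succ=(0,1) retry=(0,0))
step 4 (B CAS): counter=9 r=(9,8) succ=(0,1) retry=(0,1)
step 5 (B LOAD): counter=9 r=(9,9) succ=(0,1) retry=(0,1)
step 6 (B CAS): counter=10 r=(9,9) succ=(0,2) retry=(0,1)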